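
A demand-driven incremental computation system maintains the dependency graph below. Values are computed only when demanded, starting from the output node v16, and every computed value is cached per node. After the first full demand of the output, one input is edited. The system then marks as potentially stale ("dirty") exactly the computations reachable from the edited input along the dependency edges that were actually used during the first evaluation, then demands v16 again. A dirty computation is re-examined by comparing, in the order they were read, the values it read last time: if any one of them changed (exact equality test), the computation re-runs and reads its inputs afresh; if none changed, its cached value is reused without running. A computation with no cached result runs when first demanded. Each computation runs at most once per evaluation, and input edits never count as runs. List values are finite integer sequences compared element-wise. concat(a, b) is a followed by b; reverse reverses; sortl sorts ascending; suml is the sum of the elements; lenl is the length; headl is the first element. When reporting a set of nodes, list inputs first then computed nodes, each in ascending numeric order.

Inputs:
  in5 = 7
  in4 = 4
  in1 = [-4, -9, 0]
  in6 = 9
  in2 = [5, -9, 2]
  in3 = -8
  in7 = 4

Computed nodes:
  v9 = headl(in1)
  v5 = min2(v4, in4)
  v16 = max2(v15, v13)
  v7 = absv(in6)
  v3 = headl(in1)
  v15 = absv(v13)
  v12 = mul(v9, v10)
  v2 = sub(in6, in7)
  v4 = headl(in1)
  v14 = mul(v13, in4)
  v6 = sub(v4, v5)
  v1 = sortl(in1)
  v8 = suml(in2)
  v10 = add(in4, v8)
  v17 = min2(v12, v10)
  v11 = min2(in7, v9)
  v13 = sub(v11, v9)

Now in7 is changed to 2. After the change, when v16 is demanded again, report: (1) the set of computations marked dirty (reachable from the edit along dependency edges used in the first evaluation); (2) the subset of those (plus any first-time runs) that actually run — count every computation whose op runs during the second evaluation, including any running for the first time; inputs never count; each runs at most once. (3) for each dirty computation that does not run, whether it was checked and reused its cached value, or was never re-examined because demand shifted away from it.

Marked dirty: v11, v13, v15, v16.
Computations that run: v11 — 1 in total.
Checked but reused from cache: v13, v15, v16.
Key observation: the change is absorbed at v11 — it re-runs but produces the same value, and the output's value is unchanged.

First evaluation (everything demanded from the output):
  v9 = headl([-4, -9, 0]) = -4
  v11 = min2(4, -4) = -4
  v13 = sub(-4, -4) = 0
  v15 = absv(0) = 0
  v16 = max2(0, 0) = 0

Propagation after the edit:
  v11: runs — in7 4->2; result -4 (same value as before).
  v13: checked — values it read are unchanged (v11 unchanged, v9 unchanged); reused cached 0 without running.
  v15: checked — values it read are unchanged (v13 unchanged); reused cached 0 without running.
  v16: checked — values it read are unchanged (v15 unchanged, v13 unchanged); reused cached 0 without running.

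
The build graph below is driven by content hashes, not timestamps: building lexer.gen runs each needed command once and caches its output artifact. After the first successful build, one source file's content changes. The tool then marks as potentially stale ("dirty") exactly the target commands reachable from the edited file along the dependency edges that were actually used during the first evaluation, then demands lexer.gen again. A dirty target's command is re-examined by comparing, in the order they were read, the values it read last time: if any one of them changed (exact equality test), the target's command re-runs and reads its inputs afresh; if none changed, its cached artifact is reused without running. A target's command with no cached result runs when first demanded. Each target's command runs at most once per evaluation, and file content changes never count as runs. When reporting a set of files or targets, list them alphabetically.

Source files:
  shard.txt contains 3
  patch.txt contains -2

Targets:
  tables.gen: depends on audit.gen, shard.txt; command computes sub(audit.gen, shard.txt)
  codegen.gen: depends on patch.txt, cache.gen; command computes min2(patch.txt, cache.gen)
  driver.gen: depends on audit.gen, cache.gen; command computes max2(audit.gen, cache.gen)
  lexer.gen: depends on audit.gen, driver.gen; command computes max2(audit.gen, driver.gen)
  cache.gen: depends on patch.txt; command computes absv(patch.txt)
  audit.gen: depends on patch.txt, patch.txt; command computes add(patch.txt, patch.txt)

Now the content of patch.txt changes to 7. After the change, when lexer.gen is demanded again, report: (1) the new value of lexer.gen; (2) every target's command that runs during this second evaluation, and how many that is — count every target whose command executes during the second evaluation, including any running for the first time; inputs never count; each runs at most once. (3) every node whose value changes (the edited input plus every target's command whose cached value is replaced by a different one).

lexer.gen now evaluates to 14.
Run set: audit.gen, cache.gen, driver.gen, lexer.gen (4 run).
Changed values: audit.gen, cache.gen, driver.gen, lexer.gen, patch.txt.

Initial pass — values computed on the first demand:
  audit.gen = add(-2, -2) = -4
  cache.gen = absv(-2) = 2
  driver.gen = max2(-4, 2) = 2
  lexer.gen = max2(-4, 2) = 2

Second demand — change propagation:
  audit.gen: re-runs because patch.txt -2->7; patch.txt -2->7; new result 14.
  cache.gen: re-runs because patch.txt -2->7; new result 7.
  driver.gen: re-runs because audit.gen -4->14; cache.gen 2->7; new result 14.
  lexer.gen: re-runs because audit.gen -4->14; driver.gen 2->14; new result 14.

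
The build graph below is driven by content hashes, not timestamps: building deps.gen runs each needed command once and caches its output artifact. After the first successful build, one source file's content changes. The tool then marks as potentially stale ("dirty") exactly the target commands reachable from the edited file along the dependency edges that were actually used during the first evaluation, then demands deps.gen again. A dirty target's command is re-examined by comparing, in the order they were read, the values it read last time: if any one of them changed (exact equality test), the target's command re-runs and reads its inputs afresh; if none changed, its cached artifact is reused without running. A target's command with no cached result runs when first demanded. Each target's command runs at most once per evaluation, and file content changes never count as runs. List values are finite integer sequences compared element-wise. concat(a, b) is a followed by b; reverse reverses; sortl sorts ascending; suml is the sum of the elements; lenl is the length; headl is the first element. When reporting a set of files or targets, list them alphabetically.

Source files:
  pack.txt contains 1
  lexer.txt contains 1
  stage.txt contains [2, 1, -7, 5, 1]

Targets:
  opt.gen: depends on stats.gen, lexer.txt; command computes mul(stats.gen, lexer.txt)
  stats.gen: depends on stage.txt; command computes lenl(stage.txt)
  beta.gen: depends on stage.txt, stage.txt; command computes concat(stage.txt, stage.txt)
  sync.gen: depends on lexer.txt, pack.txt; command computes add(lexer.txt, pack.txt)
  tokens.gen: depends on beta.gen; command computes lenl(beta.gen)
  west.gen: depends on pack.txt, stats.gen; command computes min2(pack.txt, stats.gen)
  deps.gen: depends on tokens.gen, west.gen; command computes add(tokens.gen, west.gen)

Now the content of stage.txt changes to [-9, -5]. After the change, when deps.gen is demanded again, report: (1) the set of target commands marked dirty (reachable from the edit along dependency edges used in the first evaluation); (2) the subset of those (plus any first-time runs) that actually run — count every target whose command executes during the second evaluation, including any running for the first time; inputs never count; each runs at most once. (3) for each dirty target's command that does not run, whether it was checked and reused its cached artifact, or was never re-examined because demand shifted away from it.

Dirty set: beta.gen, deps.gen, stats.gen, tokens.gen, west.gen.
Run set: beta.gen, deps.gen, stats.gen, tokens.gen, west.gen (5 run).
All dirty target commands ended up running.

Initial pass — values computed on the first demand:
  beta.gen = concat([2, 1, -7, 5, 1], [2, 1, -7, 5, 1]) = [2, 1, -7, 5, 1, 2, 1, -7, 5, 1]
  stats.gen = lenl([2, 1, -7, 5, 1]) = 5
  tokens.gen = lenl([2, 1, -7, 5, 1, 2, 1, -7, 5, 1]) = 10
  west.gen = min2(1, 5) = 1
  deps.gen = add(10, 1) = 11

Second demand — change propagation:
  beta.gen: re-runs because stage.txt [2, 1, -7, 5, 1]->[-9, -5]; stage.txt [2, 1, -7, 5, 1]->[-9, -5]; new result [-9, -5, -9, -5].
  stats.gen: re-runs because stage.txt [2, 1, -7, 5, 1]->[-9, -5]; new result 2.
  tokens.gen: re-runs because beta.gen [2, 1, -7, 5, 1, 2, 1, -7, 5, 1]->[-9, -5, -9, -5]; new result 4.
  west.gen: re-runs because stats.gen 5->2; new result 1 (unchanged).
  deps.gen: re-runs because tokens.gen 10->4; new result 5.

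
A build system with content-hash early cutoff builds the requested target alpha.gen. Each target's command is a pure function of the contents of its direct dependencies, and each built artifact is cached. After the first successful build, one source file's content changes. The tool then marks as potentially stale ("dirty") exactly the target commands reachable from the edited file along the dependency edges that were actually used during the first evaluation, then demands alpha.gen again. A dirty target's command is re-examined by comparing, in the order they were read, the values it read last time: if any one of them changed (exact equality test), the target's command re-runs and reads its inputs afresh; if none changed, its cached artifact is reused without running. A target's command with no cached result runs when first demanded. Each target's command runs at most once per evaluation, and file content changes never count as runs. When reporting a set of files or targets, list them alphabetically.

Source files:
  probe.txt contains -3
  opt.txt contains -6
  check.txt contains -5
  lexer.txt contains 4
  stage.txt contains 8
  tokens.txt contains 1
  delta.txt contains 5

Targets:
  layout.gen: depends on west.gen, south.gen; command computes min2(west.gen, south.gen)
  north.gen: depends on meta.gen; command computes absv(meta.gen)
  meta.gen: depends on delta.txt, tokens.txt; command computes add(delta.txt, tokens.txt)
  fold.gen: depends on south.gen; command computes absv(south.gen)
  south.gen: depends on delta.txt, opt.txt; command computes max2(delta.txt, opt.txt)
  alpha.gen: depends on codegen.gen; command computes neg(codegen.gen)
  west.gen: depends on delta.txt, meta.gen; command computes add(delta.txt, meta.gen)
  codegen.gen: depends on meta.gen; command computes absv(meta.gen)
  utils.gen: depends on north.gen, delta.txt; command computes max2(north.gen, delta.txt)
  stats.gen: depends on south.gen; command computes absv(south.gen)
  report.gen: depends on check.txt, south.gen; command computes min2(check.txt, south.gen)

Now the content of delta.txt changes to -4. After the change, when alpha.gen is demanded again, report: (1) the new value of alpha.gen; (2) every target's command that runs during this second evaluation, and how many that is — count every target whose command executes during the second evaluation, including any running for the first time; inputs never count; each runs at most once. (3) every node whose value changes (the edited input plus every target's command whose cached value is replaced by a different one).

New value of alpha.gen: -3.
Target commands that run: alpha.gen, codegen.gen, meta.gen — 3 in total.
Values that change: alpha.gen, codegen.gen, delta.txt, meta.gen.

First evaluation (everything demanded from the output):
  meta.gen = add(5, 1) = 6
  codegen.gen = absv(6) = 6
  alpha.gen = neg(6) = -6

Propagation after the edit:
  meta.gen: runs — delta.txt 5->-4; result -3.
  codegen.gen: runs — meta.gen 6->-3; result 3.
  alpha.gen: runs — codegen.gen 6->3; result -3.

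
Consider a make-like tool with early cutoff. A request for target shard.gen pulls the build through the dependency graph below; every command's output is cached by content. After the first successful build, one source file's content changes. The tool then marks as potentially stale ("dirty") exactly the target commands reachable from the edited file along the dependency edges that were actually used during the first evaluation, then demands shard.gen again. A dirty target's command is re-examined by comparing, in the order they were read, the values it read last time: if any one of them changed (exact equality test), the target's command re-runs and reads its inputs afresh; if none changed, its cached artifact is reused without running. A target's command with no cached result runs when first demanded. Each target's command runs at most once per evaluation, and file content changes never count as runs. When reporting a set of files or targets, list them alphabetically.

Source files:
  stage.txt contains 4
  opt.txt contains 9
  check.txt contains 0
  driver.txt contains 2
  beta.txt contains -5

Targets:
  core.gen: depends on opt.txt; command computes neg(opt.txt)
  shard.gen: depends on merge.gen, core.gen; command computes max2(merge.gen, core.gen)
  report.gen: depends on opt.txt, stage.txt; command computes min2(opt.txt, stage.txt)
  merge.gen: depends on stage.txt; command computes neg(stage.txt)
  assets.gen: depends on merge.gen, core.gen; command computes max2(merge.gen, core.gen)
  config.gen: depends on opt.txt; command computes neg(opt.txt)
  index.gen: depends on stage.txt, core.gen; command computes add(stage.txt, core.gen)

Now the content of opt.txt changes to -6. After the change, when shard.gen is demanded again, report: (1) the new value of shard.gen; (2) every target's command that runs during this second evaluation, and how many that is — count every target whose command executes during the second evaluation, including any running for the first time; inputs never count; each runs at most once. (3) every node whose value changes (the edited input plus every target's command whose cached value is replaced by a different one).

Demanding shard.gen again yields 6.
2 target commands run: core.gen, shard.gen.
The nodes whose values change: core.gen, opt.txt, shard.gen.

First demand of the output computes:
  core.gen = neg(9) = -9
  merge.gen = neg(4) = -4
  shard.gen = max2(-4, -9) = -4

After the edit, cleaning proceeds:
  core.gen: a read changed (opt.txt 9->-6) — executes, giving 6.
  shard.gen: a read changed (core.gen -9->6) — executes, giving 6.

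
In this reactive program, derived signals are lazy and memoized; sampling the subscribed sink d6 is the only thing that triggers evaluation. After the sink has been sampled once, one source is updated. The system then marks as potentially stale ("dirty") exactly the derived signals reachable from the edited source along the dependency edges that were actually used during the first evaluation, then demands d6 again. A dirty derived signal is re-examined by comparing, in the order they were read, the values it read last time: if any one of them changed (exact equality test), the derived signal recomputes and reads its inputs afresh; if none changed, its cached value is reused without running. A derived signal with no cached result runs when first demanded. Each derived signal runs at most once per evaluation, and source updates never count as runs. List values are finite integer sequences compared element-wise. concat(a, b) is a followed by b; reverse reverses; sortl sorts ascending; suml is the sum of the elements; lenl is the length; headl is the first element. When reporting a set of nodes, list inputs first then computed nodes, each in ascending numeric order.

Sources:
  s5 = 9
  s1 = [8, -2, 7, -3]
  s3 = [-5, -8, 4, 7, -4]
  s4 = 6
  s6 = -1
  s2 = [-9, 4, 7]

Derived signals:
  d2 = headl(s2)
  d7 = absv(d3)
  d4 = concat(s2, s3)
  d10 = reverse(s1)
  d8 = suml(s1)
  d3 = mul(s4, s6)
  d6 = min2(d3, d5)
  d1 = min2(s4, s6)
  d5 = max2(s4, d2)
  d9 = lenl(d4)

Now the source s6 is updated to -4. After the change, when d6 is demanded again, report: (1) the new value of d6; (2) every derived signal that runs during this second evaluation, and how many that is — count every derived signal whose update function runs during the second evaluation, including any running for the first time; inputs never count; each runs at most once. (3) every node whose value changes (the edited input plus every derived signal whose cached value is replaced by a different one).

Demanding d6 again yields -24.
2 derived signals run: d3, d6.
The nodes whose values change: s6, d3, d6.

First demand of the output computes:
  d2 = headl([-9, 4, 7]) = -9
  d3 = mul(6, -1) = -6
  d5 = max2(6, -9) = 6
  d6 = min2(-6, 6) = -6

After the edit, cleaning proceeds:
  d3: a read changed (s6 -1->-4) — executes, giving -24.
  d6: a read changed (d3 -6->-24) — executes, giving -24.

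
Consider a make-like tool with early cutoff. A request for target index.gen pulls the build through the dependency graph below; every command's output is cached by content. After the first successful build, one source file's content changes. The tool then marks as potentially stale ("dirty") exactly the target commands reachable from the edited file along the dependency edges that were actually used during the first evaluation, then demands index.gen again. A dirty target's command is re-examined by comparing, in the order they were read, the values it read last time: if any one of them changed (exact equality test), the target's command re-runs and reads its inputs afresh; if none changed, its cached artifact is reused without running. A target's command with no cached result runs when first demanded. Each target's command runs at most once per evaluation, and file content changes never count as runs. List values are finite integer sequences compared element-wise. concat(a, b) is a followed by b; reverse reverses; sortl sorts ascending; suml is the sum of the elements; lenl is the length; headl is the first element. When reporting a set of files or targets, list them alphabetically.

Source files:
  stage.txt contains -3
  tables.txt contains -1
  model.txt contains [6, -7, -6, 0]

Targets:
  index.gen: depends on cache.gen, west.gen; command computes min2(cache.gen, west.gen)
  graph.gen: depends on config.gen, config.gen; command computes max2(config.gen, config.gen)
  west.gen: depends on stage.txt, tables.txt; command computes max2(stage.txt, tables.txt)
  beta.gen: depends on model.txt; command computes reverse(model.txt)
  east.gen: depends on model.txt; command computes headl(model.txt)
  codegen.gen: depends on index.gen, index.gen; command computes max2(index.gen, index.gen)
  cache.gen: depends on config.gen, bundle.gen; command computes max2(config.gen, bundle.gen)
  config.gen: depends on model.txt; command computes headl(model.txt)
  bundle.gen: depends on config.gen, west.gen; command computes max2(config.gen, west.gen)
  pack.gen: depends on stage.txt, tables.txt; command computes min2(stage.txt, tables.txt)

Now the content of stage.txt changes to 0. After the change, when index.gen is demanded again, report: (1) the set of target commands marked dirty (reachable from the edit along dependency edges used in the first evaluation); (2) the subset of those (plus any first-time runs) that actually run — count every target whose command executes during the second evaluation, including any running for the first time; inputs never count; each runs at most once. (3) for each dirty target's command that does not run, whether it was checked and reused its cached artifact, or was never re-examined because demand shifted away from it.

The edit dirties: bundle.gen, cache.gen, index.gen, west.gen.
3 target commands run: bundle.gen, index.gen, west.gen.
Cache hits after checking: cache.gen.
Note where the cutoff bites: cache.gen is checked, finds nothing changed, and keeps its cache.

First demand of the output computes:
  config.gen = headl([6, -7, -6, 0]) = 6
  west.gen = max2(-3, -1) = -1
  bundle.gen = max2(6, -1) = 6
  cache.gen = max2(6, 6) = 6
  index.gen = min2(6, -1) = -1

After the edit, cleaning proceeds:
  west.gen: a read changed (stage.txt -3->0) — executes, giving 0.
  bundle.gen: a read changed (west.gen -1->0) — executes, giving 6 — identical to its old value.
  cache.gen: dirty, but its reads are unchanged (config.gen unchanged, bundle.gen unchanged); cached 6 stands.
  index.gen: a read changed (west.gen -1->0) — executes, giving 0.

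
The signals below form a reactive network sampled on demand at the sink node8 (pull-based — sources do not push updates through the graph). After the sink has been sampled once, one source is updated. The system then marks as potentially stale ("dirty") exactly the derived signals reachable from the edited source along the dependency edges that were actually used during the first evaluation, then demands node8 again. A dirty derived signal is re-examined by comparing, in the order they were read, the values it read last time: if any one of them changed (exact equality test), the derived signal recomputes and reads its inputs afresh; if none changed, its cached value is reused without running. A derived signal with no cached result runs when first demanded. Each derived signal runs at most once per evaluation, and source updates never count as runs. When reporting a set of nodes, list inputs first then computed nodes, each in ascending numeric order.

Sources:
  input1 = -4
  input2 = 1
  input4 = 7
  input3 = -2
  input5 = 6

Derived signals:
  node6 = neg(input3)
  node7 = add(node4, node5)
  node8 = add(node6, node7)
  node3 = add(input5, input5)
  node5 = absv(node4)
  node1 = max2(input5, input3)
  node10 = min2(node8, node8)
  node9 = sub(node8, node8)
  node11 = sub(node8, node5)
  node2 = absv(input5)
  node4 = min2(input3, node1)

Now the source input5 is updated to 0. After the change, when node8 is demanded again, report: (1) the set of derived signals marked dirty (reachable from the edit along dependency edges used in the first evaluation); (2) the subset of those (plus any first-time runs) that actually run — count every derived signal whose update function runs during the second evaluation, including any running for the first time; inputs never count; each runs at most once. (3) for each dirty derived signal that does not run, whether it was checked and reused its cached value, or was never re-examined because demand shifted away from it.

Dirty set: node1, node4, node5, node7, node8.
Run set: node1, node4 (2 run).
Re-examined without running (cache reused): node5, node7, node8.
The important point: node4 recomputes to an identical value, and the output ends up unchanged.

Initial pass — values computed on the first demand:
  node1 = max2(6, -2) = 6
  node4 = min2(-2, 6) = -2
  node5 = absv(-2) = 2
  node6 = neg(-2) = 2
  node7 = add(-2, 2) = 0
  node8 = add(2, 0) = 2

Second demand — change propagation:
  node1: re-runs because input5 6->0; new result 0.
  node4: re-runs because node1 6->0; new result -2 (unchanged).
  node5: re-examined; everything it read last time is the same (node4 unchanged) — cache 2 kept, no run.
  node7: re-examined; everything it read last time is the same (node4 unchanged, node5 unchanged) — cache 0 kept, no run.
  node8: re-examined; everything it read last time is the same (node6 unchanged, node7 unchanged) — cache 2 kept, no run.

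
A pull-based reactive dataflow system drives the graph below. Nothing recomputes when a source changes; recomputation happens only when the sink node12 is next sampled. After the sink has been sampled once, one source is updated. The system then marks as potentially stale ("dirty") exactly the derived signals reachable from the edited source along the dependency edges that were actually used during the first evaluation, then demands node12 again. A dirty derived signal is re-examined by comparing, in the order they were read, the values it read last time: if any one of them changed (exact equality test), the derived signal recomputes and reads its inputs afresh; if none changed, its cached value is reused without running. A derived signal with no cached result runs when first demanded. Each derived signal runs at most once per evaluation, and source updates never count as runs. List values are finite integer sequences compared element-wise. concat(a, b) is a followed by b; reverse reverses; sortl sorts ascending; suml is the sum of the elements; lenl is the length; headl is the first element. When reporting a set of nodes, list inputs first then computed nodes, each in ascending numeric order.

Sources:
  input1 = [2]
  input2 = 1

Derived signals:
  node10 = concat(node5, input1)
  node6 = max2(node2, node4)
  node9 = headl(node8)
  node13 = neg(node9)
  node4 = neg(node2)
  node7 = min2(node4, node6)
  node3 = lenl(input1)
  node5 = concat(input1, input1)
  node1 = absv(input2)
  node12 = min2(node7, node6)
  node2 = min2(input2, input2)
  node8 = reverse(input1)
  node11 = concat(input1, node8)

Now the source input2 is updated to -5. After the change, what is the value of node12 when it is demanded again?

First evaluation (everything demanded from the output):
  node2 = min2(1, 1) = 1
  node4 = neg(1) = -1
  node6 = max2(1, -1) = 1
  node7 = min2(-1, 1) = -1
  node12 = min2(-1, 1) = -1

Propagation after the edit:
  node2: runs — input2 1->-5; input2 1->-5; result -5.
  node4: runs — node2 1->-5; result 5.
  node6: runs — node2 1->-5; node4 -1->5; result 5.
  node7: runs — node4 -1->5; node6 1->5; result 5.
  node12: runs — node7 -1->5; node6 1->5; result 5.

New value of node12: 5.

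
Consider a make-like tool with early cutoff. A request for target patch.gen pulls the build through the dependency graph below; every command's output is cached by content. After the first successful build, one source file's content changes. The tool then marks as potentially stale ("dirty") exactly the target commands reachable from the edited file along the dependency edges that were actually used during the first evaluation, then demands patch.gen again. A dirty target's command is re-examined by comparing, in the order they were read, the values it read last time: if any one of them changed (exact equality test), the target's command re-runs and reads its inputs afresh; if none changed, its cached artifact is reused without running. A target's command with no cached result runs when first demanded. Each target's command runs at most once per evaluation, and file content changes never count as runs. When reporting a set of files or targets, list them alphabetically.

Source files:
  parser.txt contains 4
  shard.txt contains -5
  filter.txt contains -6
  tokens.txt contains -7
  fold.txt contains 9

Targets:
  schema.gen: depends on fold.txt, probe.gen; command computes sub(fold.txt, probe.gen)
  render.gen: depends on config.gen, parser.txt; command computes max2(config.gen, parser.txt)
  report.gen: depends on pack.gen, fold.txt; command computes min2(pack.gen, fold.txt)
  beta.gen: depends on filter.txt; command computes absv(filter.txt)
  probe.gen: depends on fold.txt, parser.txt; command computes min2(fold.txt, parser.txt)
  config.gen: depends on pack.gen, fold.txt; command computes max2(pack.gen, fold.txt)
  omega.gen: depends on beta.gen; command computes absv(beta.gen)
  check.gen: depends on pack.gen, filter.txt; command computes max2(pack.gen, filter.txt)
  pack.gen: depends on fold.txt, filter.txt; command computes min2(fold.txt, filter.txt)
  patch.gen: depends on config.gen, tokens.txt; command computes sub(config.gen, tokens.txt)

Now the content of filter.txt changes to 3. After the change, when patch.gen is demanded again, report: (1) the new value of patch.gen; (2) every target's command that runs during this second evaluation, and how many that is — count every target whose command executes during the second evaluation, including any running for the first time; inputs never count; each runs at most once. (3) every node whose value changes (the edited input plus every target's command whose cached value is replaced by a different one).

First demand of the output computes:
  pack.gen = min2(9, -6) = -6
  config.gen = max2(-6, 9) = 9
  patch.gen = sub(9, -7) = 16

After the edit, cleaning proceeds:
  pack.gen: a read changed (filter.txt -6->3) — executes, giving 3.
  config.gen: a read changed (pack.gen -6->3) — executes, giving 9 — identical to its old value.
  patch.gen: dirty, but its reads are unchanged (config.gen unchanged, tokens.txt unchanged); cached 16 stands.

Note the absorption at config.gen: it re-runs yet its value is the same, leaving the output's value untouched.

Demanding patch.gen again yields 16.
2 target commands run: config.gen, pack.gen.
The nodes whose values change: filter.txt, pack.gen.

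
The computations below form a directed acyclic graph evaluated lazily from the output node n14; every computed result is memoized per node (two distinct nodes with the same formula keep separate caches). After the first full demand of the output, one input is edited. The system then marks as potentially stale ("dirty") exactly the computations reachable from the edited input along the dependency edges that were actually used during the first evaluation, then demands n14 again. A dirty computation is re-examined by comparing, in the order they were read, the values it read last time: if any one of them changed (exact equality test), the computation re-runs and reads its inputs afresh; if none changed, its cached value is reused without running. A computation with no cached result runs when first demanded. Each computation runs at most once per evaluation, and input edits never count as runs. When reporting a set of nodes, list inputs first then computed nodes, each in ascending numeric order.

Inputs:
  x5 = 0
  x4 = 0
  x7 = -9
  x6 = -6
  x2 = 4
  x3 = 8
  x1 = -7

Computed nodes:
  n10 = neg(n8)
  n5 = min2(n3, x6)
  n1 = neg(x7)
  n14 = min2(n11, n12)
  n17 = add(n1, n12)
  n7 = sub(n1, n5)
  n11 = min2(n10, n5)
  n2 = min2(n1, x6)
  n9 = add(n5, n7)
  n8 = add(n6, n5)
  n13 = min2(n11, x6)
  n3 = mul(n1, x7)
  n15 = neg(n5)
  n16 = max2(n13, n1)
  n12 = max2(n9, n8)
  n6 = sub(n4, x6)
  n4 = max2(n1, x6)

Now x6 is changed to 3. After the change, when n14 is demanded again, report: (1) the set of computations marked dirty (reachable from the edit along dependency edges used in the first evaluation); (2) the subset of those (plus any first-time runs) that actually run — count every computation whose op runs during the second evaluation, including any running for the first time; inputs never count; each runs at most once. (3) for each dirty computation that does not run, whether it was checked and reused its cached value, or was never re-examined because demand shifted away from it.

First demand of the output computes:
  n1 = neg(-9) = 9
  n3 = mul(9, -9) = -81
  n4 = max2(9, -6) = 9
  n5 = min2(-81, -6) = -81
  n6 = sub(9, -6) = 15
  n7 = sub(9, -81) = 90
  n8 = add(15, -81) = -66
  n9 = add(-81, 90) = 9
  n10 = neg(-66) = 66
  n11 = min2(66, -81) = -81
  n12 = max2(9, -66) = 9
  n14 = min2(-81, 9) = -81

After the edit, cleaning proceeds:
  n4: a read changed (x6 -6->3) — executes, giving 9 — identical to its old value.
  n5: a read changed (x6 -6->3) — executes, giving -81 — identical to its old value.
  n6: a read changed (x6 -6->3) — executes, giving 6.
  n7: dirty, but its reads are unchanged (n1 unchanged, n5 unchanged); cached 90 stands.
  n8: a read changed (n6 15->6) — executes, giving -75.
  n9: dirty, but its reads are unchanged (n5 unchanged, n7 unchanged); cached 9 stands.
  n10: a read changed (n8 -66->-75) — executes, giving 75.
  n11: a read changed (n10 66->75) — executes, giving -81 — identical to its old value.
  n12: a read changed (n8 -66->-75) — executes, giving 9 — identical to its old value.
  n14: dirty, but its reads are unchanged (n11 unchanged, n12 unchanged); cached -81 stands.

Note where the cutoff bites: n7 is checked, finds nothing changed, and keeps its cache.

The edit dirties: n4, n5, n6, n7, n8, n9, n10, n11, n12, n14.
7 computations run: n4, n5, n6, n8, n10, n11, n12.
Cache hits after checking: n7, n9, n14.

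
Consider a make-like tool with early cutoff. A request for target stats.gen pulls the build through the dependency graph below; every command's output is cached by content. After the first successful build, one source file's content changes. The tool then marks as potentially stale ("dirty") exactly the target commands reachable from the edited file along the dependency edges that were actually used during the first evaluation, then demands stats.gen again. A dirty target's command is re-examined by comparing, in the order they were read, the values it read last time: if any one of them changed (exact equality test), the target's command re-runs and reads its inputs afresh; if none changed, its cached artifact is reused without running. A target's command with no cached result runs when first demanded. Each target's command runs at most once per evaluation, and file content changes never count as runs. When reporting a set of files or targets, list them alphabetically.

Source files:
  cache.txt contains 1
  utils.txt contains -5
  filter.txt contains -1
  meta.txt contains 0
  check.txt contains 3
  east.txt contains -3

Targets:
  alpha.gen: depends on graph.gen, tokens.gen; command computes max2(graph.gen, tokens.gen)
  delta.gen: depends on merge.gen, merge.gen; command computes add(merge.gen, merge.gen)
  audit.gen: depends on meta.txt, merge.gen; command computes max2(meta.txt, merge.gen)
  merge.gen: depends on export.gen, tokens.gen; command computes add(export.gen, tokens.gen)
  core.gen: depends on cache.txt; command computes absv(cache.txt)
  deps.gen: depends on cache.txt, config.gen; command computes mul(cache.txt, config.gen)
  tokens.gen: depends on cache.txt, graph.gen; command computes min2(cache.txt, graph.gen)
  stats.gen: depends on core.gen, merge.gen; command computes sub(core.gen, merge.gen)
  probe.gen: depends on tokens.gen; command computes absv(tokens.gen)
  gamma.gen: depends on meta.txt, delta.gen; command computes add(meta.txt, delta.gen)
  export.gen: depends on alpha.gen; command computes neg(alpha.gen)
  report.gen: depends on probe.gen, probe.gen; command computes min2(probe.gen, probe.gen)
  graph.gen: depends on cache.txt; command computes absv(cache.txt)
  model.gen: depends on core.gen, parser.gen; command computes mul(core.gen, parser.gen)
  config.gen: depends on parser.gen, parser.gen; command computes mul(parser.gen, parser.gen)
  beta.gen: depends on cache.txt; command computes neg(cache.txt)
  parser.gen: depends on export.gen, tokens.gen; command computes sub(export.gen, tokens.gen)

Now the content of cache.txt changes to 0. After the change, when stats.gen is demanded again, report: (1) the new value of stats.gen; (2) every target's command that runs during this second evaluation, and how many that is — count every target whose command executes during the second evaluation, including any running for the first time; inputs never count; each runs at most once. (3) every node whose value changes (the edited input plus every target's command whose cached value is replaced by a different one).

First demand of the output computes:
  core.gen = absv(1) = 1
  graph.gen = absv(1) = 1
  tokens.gen = min2(1, 1) = 1
  alpha.gen = max2(1, 1) = 1
  export.gen = neg(1) = -1
  merge.gen = add(-1, 1) = 0
  stats.gen = sub(1, 0) = 1

After the edit, cleaning proceeds:
  core.gen: a read changed (cache.txt 1->0) — executes, giving 0.
  graph.gen: a read changed (cache.txt 1->0) — executes, giving 0.
  tokens.gen: a read changed (cache.txt 1->0; graph.gen 1->0) — executes, giving 0.
  alpha.gen: a read changed (graph.gen 1->0; tokens.gen 1->0) — executes, giving 0.
  export.gen: a read changed (alpha.gen 1->0) — executes, giving 0.
  merge.gen: a read changed (export.gen -1->0; tokens.gen 1->0) — executes, giving 0 — identical to its old value.
  stats.gen: a read changed (core.gen 1->0) — executes, giving 0.

Demanding stats.gen again yields 0.
7 target commands run: alpha.gen, core.gen, export.gen, graph.gen, merge.gen, stats.gen, tokens.gen.
The nodes whose values change: alpha.gen, cache.txt, core.gen, export.gen, graph.gen, stats.gen, tokens.gen.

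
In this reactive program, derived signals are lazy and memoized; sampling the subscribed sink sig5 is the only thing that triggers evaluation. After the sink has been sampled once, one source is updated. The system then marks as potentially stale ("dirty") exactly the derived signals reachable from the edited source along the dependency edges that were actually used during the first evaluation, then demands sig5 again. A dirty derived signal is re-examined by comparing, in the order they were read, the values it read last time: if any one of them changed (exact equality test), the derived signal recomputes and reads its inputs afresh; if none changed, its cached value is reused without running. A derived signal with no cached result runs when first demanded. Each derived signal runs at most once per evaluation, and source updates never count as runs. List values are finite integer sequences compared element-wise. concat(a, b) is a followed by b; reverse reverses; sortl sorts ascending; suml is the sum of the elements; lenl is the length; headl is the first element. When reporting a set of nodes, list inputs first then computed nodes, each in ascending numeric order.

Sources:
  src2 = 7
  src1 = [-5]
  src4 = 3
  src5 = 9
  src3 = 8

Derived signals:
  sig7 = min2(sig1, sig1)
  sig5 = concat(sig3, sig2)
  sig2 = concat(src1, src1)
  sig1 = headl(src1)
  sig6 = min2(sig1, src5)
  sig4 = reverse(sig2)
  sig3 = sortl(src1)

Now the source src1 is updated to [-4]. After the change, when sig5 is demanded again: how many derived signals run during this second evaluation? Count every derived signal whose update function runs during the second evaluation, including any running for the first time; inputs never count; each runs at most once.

3 derived signals run: sig2, sig3, sig5.

First demand of the output computes:
  sig2 = concat([-5], [-5]) = [-5, -5]
  sig3 = sortl([-5]) = [-5]
  sig5 = concat([-5], [-5, -5]) = [-5, -5, -5]

After the edit, cleaning proceeds:
  sig2: a read changed (src1 [-5]->[-4]; src1 [-5]->[-4]) — executes, giving [-4, -4].
  sig3: a read changed (src1 [-5]->[-4]) — executes, giving [-4].
  sig5: a read changed (sig3 [-5]->[-4]; sig2 [-5, -5]->[-4, -4]) — executes, giving [-4, -4, -4].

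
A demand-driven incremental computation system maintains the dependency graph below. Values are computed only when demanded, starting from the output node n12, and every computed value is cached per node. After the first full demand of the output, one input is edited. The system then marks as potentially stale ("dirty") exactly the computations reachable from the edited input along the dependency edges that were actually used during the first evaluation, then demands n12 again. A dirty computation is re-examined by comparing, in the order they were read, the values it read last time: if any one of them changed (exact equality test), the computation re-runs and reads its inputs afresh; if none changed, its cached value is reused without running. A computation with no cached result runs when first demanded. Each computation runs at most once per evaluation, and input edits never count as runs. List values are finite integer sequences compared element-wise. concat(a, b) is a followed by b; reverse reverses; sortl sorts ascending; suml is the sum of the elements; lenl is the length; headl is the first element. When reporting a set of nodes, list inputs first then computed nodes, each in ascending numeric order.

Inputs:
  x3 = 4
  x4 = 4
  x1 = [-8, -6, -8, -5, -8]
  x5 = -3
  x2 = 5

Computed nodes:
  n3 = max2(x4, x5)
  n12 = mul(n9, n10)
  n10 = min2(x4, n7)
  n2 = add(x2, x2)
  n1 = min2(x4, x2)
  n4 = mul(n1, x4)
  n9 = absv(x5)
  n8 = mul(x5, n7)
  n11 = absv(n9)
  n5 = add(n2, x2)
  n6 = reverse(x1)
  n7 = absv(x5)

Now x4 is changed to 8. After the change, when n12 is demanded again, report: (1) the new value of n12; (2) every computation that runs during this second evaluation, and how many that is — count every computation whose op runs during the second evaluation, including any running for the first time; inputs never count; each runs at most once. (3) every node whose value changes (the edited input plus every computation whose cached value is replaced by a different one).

First evaluation (everything demanded from the output):
  n7 = absv(-3) = 3
  n9 = absv(-3) = 3
  n10 = min2(4, 3) = 3
  n12 = mul(3, 3) = 9

Propagation after the edit:
  n10: runs — x4 4->8; result 3 (same value as before).
  n12: checked — values it read are unchanged (n9 unchanged, n10 unchanged); reused cached 9 without running.

Key observation: the change is absorbed at n10 — it re-runs but produces the same value, and the output's value is unchanged.

New value of n12: 9.
Computations that run: n10 — 1 in total.
Values that change: x4.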